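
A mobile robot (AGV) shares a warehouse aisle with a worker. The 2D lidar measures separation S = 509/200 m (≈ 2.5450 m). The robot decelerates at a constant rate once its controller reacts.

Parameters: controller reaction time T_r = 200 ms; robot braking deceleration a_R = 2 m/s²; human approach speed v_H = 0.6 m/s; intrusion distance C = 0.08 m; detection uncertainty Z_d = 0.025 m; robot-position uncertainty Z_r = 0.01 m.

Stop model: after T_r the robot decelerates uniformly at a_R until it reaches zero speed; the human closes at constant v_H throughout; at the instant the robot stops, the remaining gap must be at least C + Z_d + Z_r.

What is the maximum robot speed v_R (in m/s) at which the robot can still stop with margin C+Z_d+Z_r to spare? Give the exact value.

collect terms ⇒ (1/4)·v_R² + (1/2)·v_R + (-231/100) = 0
  disc = (1/2)² − 4·(1/4)·(-231/100) = 64/25 ; √disc = 8/5
  v_R = (−(1/2) + 8/5) / (2·(1/4)) = 11/5 m/s
check:
stop time T_s = (11/5)/2 = 1.1000 s
robot in T_r: 2.2000·0.2000 = 0.4400 m
braking distance = 2.2000²/(2·2.0000) = 1.2100 m
human closes 0.6000·1.3000 = 0.7800 m
residual clearance needed = 0.0800+0.0250+0.0100 = 0.1150 m
sum ≈ 0.4400+1.2100+0.7800+0.1150 ≈ 2.5450 m = S ✓

v_R_max = 11/5 m/s = 2.2000 m/s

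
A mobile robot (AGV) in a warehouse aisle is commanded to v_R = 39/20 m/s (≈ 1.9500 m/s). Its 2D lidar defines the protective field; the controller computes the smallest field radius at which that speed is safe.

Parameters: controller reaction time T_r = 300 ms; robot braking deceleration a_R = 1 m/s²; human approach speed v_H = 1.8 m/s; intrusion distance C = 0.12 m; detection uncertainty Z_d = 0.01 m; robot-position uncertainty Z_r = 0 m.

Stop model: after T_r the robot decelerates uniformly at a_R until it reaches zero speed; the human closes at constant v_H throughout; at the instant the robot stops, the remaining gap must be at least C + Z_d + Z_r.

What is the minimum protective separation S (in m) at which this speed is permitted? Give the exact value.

braking lasts T_s = (39/20)/1 = 1.9500 s
robot in T_r: 1.9500·0.3000 = 0.5850 m
robot under decel: 1.9500²/(2·1.0000) = 1.9013 m
human over T_r+T_s: 1.8000·(0.3000+1.9500) = 4.0500 m
C+Z_d+Z_r = 0.1200+0.0100+0.0000 = 0.1300 m
S_min ≈ 0.5850+1.9013+4.0500+0.1300  ⇒  S_min = 5333/800 m

S_min = 5333/800 m = 6.6662 m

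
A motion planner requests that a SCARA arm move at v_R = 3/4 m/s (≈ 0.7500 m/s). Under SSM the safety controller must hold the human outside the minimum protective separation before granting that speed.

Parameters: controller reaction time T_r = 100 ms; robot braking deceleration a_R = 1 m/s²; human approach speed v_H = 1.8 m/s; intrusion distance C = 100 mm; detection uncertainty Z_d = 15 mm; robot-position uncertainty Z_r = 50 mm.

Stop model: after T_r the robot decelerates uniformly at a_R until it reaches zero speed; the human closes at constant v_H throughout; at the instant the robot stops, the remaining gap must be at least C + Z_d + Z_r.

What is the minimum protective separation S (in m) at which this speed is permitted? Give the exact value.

S_min = 1641/800 m = 2.0513 m

stop time T_s = (3/4)/1 = 0.7500 s
robot in T_r: 0.7500·0.1000 = 0.0750 m
braking distance = 0.7500²/(2·1.0000) = 0.2812 m
person approaches 1.8000·(0.1000+0.7500) = 1.5300 m
C+Z_d+Z_r = 0.1000+0.0150+0.0500 = 0.1650 m
S_min ≈ 0.0750+0.2812+1.5300+0.1650  ⇒  S_min = 1641/800 m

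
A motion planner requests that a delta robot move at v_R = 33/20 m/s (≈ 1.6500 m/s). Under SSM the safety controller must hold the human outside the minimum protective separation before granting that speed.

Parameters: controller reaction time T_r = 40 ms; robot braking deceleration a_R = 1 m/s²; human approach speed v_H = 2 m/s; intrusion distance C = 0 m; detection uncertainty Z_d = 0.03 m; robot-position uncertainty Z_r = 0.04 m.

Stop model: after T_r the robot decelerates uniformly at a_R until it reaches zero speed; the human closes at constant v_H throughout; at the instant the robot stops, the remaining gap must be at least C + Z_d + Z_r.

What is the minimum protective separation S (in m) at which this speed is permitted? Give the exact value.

T_s = v_R/a_R = (33/20)/1 = 1.6500 s
robot in T_r: 1.6500·0.0400 = 0.0660 m
robot under decel: 1.6500²/(2·1.0000) = 1.3613 m
human over T_r+T_s: 2.0000·(0.0400+1.6500) = 3.3800 m
residual clearance needed = 0.0000+0.0300+0.0400 = 0.0700 m
S_min ≈ 0.0660+1.3613+3.3800+0.0700  ⇒  S_min = 19509/4000 m

S_min = 19509/4000 m = 4.8773 m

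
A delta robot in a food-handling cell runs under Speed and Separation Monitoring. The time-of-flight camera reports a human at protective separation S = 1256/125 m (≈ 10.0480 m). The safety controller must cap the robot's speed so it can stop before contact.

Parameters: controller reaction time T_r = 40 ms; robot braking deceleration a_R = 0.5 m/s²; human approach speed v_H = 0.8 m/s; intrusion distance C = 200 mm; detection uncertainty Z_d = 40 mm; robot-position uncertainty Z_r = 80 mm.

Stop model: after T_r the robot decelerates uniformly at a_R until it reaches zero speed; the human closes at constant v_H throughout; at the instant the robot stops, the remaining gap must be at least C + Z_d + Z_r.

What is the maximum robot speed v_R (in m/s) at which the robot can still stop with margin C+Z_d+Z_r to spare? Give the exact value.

v_R_max = 12/5 m/s = 2.4000 m/s

at the boundary: (1)·v² + (41/25)·v + (-1212/125) = 0
  disc = (41/25)² − 4·(1)·(-1212/125) = 25921/625 ; √disc = 161/25
  v_R = (−(41/25) + 161/25) / (2·(1)) = 12/5 m/s
check:
T_s = v_R/a_R = (12/5)/(1/2) = 4.8000 s
robot in T_r: 2.4000·0.0400 = 0.0960 m
robot under decel: 2.4000²/(2·0.5000) = 5.7600 m
human closes 0.8000·4.8400 = 3.8720 m
C+Z_d+Z_r = 0.2000+0.0400+0.0800 = 0.3200 m
sum ≈ 0.0960+5.7600+3.8720+0.3200 ≈ 10.0480 m = S ✓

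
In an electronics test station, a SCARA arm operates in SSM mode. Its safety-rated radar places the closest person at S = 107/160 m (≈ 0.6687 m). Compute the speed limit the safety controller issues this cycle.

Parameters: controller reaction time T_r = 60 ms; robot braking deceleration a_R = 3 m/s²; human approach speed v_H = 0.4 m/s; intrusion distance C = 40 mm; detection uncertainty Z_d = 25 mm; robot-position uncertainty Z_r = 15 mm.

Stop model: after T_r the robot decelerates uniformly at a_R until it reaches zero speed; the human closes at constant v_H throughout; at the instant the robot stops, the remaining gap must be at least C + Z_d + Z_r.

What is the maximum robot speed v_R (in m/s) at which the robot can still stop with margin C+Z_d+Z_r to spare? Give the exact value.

at the boundary: (1/6)·v² + (29/150)·v + (-2259/4000) = 0
  disc = (29/150)² − 4·(1/6)·(-2259/4000) = 37249/90000 ; √disc = 193/300
  v_R = (−(29/150) + 193/300) / (2·(1/6)) = 27/20 m/s
check:
T_s = v_R/a_R = (27/20)/3 = 0.4500 s
robot covers v_R·T_r = 1.3500·0.0600 = 0.0810 m before braking
robot covers 1.3500·0.4500 − ½·3.0000·0.4500² = 0.3038 m while stopping
human over T_r+T_s: 0.4000·(0.0600+0.4500) = 0.2040 m
C+Z_d+Z_r = 0.0400+0.0250+0.0150 = 0.0800 m
sum ≈ 0.0810+0.3038+0.2040+0.0800 ≈ 0.6687 m = S ✓

v_R_max = 27/20 m/s = 1.3500 m/s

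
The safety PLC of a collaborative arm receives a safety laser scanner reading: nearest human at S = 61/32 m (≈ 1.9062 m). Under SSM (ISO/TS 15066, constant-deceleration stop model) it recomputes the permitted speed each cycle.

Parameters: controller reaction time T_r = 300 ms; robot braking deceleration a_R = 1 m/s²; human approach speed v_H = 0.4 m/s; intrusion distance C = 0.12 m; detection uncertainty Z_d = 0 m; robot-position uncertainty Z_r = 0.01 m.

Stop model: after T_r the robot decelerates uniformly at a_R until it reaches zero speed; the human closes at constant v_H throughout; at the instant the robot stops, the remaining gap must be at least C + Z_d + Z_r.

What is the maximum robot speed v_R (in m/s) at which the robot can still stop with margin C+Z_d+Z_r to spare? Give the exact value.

v_R_max = 5/4 m/s = 1.2500 m/s

at the boundary: (1/2)·v² + (7/10)·v + (-53/32) = 0
  disc = (7/10)² − 4·(1/2)·(-53/32) = 1521/400 ; √disc = 39/20
  v_R = (−(7/10) + 39/20) / (2·(1/2)) = 5/4 m/s
check:
T_s = v_R/a_R = (5/4)/1 = 1.2500 s
reaction-phase robot travel = 1.2500·0.3000 = 0.3750 m
braking distance = 1.2500²/(2·1.0000) = 0.7812 m
person approaches 0.4000·(0.3000+1.2500) = 0.6200 m
residual clearance needed = 0.1200+0.0000+0.0100 = 0.1300 m
sum ≈ 0.3750+0.7812+0.6200+0.1300 ≈ 1.9062 m = S ✓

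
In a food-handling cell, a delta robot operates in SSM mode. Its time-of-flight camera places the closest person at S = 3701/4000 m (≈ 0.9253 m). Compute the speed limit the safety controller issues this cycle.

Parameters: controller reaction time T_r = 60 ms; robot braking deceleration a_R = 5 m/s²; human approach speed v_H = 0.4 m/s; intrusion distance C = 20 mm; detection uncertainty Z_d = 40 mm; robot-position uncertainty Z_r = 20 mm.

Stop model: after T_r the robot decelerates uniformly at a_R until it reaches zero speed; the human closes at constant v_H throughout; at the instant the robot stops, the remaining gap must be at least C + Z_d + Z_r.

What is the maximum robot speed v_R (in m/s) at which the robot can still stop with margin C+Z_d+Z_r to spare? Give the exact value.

collect terms ⇒ (1/10)·v_R² + (7/50)·v_R + (-657/800) = 0
  disc = (7/50)² − 4·(1/10)·(-657/800) = 3481/10000 ; √disc = 59/100
  v_R = (−(7/50) + 59/100) / (2·(1/10)) = 9/4 m/s
check:
stop time T_s = (9/4)/5 = 0.4500 s
robot in T_r: 2.2500·0.0600 = 0.1350 m
robot under decel: 2.2500²/(2·5.0000) = 0.5062 m
human closes 0.4000·0.5100 = 0.2040 m
residual clearance needed = 0.0200+0.0400+0.0200 = 0.0800 m
sum ≈ 0.1350+0.5062+0.2040+0.0800 ≈ 0.9253 m = S ✓

v_R_max = 9/4 m/s = 2.2500 m/s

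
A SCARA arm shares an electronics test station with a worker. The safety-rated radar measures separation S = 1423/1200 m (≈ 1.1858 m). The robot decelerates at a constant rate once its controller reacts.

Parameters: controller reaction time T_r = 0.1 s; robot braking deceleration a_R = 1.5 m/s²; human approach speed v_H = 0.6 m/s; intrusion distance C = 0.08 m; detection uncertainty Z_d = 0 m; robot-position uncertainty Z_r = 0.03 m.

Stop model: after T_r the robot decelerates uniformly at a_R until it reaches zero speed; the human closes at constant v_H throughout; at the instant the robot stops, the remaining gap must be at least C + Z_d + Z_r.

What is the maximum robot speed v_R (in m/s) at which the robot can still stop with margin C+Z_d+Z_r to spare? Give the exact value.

at the boundary: (1/3)·v² + (1/2)·v + (-1219/1200) = 0
  disc = (1/2)² − 4·(1/3)·(-1219/1200) = 361/225 ; √disc = 19/15
  v_R = (−(1/2) + 19/15) / (2·(1/3)) = 23/20 m/s
check:
T_s = v_R/a_R = (23/20)/(3/2) = 0.7667 s
robot in T_r: 1.1500·0.1000 = 0.1150 m
robot covers 1.1500·0.7667 − ½·1.5000·0.7667² = 0.4408 m while stopping
human closes 0.6000·0.8667 = 0.5200 m
margins: 0.0800+0.0000+0.0300 = 0.1100 m
sum ≈ 0.1150+0.4408+0.5200+0.1100 ≈ 1.1858 m = S ✓

v_R_max = 23/20 m/s = 1.1500 m/s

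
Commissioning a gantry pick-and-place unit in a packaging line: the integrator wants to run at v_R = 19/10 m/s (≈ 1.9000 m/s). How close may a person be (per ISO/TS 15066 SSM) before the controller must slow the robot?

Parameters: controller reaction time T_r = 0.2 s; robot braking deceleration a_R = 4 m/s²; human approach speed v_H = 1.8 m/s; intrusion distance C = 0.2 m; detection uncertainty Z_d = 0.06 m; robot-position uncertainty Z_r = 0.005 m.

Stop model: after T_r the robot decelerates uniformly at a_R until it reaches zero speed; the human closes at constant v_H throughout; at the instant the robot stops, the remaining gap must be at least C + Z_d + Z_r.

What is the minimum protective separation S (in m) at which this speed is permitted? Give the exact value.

S_min = 1849/800 m = 2.3112 m

stop time T_s = (19/10)/4 = 0.4750 s
reaction-phase robot travel = 1.9000·0.2000 = 0.3800 m
robot covers 1.9000·0.4750 − ½·4.0000·0.4750² = 0.4512 m while stopping
human over T_r+T_s: 1.8000·(0.2000+0.4750) = 1.2150 m
margins: 0.2000+0.0600+0.0050 = 0.2650 m
S_min ≈ 0.3800+0.4512+1.2150+0.2650  ⇒  S_min = 1849/800 m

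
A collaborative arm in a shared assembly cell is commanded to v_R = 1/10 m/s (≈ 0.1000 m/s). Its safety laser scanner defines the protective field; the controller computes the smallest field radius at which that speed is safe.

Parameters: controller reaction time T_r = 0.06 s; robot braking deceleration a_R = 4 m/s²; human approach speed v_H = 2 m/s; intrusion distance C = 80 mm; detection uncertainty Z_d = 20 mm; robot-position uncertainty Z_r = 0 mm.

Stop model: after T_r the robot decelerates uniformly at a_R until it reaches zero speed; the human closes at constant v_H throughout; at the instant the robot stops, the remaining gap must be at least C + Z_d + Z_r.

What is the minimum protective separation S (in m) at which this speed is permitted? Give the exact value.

S_min = 1109/4000 m = 0.2772 m

T_s = v_R/a_R = (1/10)/4 = 0.0250 s
robot in T_r: 0.1000·0.0600 = 0.0060 m
robot covers 0.1000·0.0250 − ½·4.0000·0.0250² = 0.0013 m while stopping
human over T_r+T_s: 2.0000·(0.0600+0.0250) = 0.1700 m
residual clearance needed = 0.0800+0.0200+0.0000 = 0.1000 m
S_min ≈ 0.0060+0.0013+0.1700+0.1000  ⇒  S_min = 1109/4000 m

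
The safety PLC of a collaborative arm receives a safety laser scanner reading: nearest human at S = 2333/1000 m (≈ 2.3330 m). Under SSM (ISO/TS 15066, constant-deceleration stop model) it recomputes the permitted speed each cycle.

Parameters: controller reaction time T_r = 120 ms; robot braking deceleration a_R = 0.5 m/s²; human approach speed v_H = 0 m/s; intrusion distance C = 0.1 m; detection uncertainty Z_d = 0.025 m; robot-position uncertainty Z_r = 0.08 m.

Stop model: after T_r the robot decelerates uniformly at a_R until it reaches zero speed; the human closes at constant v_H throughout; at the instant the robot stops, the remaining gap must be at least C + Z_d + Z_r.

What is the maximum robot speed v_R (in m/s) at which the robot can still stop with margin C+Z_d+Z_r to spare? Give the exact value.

quadratic (1)·v² + (3/25)·v + (-266/125) = 0
  disc = (3/25)² − 4·(1)·(-266/125) = 5329/625 ; √disc = 73/25
  v_R = (−(3/25) + 73/25) / (2·(1)) = 7/5 m/s
check:
braking lasts T_s = (7/5)/(1/2) = 2.8000 s
robot in T_r: 1.4000·0.1200 = 0.1680 m
robot under decel: 1.4000²/(2·0.5000) = 1.9600 m
person approaches 0.0000·(0.1200+2.8000) = 0.0000 m
residual clearance needed = 0.1000+0.0250+0.0800 = 0.2050 m
sum ≈ 0.1680+1.9600+0.0000+0.2050 ≈ 2.3330 m = S ✓

v_R_max = 7/5 m/s = 1.4000 m/s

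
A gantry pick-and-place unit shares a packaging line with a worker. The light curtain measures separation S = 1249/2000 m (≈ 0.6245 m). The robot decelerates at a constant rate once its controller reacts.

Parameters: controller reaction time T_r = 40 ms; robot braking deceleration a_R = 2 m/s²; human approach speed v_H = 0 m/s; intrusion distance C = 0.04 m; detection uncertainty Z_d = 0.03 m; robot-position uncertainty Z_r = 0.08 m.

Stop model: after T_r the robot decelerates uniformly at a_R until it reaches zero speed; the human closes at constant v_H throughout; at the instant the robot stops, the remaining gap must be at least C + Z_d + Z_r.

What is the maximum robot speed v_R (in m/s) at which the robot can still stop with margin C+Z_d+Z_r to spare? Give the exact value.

at the boundary: (1/4)·v² + (1/25)·v + (-949/2000) = 0
  disc = (1/25)² − 4·(1/4)·(-949/2000) = 4761/10000 ; √disc = 69/100
  v_R = (−(1/25) + 69/100) / (2·(1/4)) = 13/10 m/s
check:
braking lasts T_s = (13/10)/2 = 0.6500 s
robot covers v_R·T_r = 1.3000·0.0400 = 0.0520 m before braking
braking distance = 1.3000²/(2·2.0000) = 0.4225 m
human over T_r+T_s: 0.0000·(0.0400+0.6500) = 0.0000 m
margins: 0.0400+0.0300+0.0800 = 0.1500 m
sum ≈ 0.0520+0.4225+0.0000+0.1500 ≈ 0.6245 m = S ✓

v_R_max = 13/10 m/s = 1.3000 m/s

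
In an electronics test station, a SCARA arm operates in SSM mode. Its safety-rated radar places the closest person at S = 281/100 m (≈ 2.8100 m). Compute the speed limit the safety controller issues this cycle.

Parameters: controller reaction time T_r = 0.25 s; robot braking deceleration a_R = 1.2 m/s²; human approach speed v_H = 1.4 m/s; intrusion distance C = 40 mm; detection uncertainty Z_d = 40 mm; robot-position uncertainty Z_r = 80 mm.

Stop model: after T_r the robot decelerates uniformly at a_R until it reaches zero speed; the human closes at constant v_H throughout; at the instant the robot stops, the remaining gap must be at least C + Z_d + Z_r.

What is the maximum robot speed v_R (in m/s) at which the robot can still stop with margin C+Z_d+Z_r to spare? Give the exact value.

quadratic (5/12)·v² + (17/12)·v + (-23/10) = 0
  disc = (17/12)² − 4·(5/12)·(-23/10) = 841/144 ; √disc = 29/12
  v_R = (−(17/12) + 29/12) / (2·(5/12)) = 6/5 m/s
check:
braking lasts T_s = (6/5)/(6/5) = 1.0000 s
robot in T_r: 1.2000·0.2500 = 0.3000 m
braking distance = 1.2000²/(2·1.2000) = 0.6000 m
human over T_r+T_s: 1.4000·(0.2500+1.0000) = 1.7500 m
C+Z_d+Z_r = 0.0400+0.0400+0.0800 = 0.1600 m
sum ≈ 0.3000+0.6000+1.7500+0.1600 ≈ 2.8100 m = S ✓

v_R_max = 6/5 m/s = 1.2000 m/s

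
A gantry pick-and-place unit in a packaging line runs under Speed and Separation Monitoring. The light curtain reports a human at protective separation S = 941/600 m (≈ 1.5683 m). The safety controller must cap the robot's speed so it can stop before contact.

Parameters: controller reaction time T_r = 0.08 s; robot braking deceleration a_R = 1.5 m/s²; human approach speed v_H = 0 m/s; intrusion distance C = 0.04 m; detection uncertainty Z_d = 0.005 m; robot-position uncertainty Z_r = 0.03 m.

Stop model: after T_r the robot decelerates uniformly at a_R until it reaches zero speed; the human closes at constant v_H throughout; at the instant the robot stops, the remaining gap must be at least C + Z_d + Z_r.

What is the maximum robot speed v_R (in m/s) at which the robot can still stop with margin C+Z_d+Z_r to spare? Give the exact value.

at the boundary: (1/3)·v² + (2/25)·v + (-112/75) = 0
  disc = (2/25)² − 4·(1/3)·(-112/75) = 11236/5625 ; √disc = 106/75
  v_R = (−(2/25) + 106/75) / (2·(1/3)) = 2 m/s
check:
braking lasts T_s = 2/(3/2) = 1.3333 s
robot covers v_R·T_r = 2.0000·0.0800 = 0.1600 m before braking
robot covers 2.0000·1.3333 − ½·1.5000·1.3333² = 1.3333 m while stopping
human over T_r+T_s: 0.0000·(0.0800+1.3333) = 0.0000 m
margins: 0.0400+0.0050+0.0300 = 0.0750 m
sum ≈ 0.1600+1.3333+0.0000+0.0750 ≈ 1.5683 m = S ✓

v_R_max = 2 m/s = 2.0000 m/s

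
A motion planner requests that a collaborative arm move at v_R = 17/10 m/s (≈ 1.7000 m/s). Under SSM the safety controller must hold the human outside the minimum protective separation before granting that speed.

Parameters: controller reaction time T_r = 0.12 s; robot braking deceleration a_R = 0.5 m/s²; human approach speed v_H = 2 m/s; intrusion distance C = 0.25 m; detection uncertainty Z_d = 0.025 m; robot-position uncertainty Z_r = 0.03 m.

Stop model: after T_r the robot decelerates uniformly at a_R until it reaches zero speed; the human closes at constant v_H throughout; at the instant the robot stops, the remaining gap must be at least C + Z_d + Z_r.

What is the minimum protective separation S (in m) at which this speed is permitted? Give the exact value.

S_min = 10439/1000 m = 10.4390 m

braking lasts T_s = (17/10)/(1/2) = 3.4000 s
reaction-phase robot travel = 1.7000·0.1200 = 0.2040 m
robot under decel: 1.7000²/(2·0.5000) = 2.8900 m
human closes 2.0000·3.5200 = 7.0400 m
residual clearance needed = 0.2500+0.0250+0.0300 = 0.3050 m
S_min ≈ 0.2040+2.8900+7.0400+0.3050  ⇒  S_min = 10439/1000 m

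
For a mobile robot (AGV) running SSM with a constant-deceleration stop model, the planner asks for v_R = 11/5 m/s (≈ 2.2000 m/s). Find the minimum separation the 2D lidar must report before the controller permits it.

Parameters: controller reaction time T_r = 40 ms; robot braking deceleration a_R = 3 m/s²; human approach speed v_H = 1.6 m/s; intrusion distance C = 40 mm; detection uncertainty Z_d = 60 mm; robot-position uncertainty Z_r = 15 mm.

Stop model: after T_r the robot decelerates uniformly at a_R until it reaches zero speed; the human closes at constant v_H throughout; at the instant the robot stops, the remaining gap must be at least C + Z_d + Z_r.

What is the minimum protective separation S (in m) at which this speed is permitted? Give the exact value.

braking lasts T_s = (11/5)/3 = 0.7333 s
robot covers v_R·T_r = 2.2000·0.0400 = 0.0880 m before braking
braking distance = 2.2000²/(2·3.0000) = 0.8067 m
human closes 1.6000·0.7733 = 1.2373 m
C+Z_d+Z_r = 0.0400+0.0600+0.0150 = 0.1150 m
S_min ≈ 0.0880+0.8067+1.2373+0.1150  ⇒  S_min = 2247/1000 m

S_min = 2247/1000 m = 2.2470 m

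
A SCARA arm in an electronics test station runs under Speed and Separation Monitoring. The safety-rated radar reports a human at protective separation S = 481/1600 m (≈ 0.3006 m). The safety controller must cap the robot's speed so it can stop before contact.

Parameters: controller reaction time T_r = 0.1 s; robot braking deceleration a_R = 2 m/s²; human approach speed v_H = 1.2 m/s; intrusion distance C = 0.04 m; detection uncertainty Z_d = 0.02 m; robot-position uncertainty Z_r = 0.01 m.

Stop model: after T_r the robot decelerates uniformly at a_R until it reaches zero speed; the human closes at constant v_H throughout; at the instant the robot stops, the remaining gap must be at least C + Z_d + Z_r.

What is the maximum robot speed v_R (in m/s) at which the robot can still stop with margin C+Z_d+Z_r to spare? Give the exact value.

v_R_max = 3/20 m/s = 0.1500 m/s

at the boundary: (1/4)·v² + (7/10)·v + (-177/1600) = 0
  disc = (7/10)² − 4·(1/4)·(-177/1600) = 961/1600 ; √disc = 31/40
  v_R = (−(7/10) + 31/40) / (2·(1/4)) = 3/20 m/s
check:
stop time T_s = (3/20)/2 = 0.0750 s
robot covers v_R·T_r = 0.1500·0.1000 = 0.0150 m before braking
braking distance = 0.1500²/(2·2.0000) = 0.0056 m
person approaches 1.2000·(0.1000+0.0750) = 0.2100 m
residual clearance needed = 0.0400+0.0200+0.0100 = 0.0700 m
sum ≈ 0.0150+0.0056+0.2100+0.0700 ≈ 0.3006 m = S ✓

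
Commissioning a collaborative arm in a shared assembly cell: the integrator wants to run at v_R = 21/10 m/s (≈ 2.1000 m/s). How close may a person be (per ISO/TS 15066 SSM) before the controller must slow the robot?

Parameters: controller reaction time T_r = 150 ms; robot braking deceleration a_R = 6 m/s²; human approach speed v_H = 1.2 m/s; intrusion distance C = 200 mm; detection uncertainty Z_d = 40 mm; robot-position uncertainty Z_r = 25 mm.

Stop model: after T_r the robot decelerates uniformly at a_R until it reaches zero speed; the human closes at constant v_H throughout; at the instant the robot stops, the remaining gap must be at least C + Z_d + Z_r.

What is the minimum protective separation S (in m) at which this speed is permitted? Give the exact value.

braking lasts T_s = (21/10)/6 = 0.3500 s
robot covers v_R·T_r = 2.1000·0.1500 = 0.3150 m before braking
braking distance = 2.1000²/(2·6.0000) = 0.3675 m
human over T_r+T_s: 1.2000·(0.1500+0.3500) = 0.6000 m
C+Z_d+Z_r = 0.2000+0.0400+0.0250 = 0.2650 m
S_min ≈ 0.3150+0.3675+0.6000+0.2650  ⇒  S_min = 619/400 m

S_min = 619/400 m = 1.5475 m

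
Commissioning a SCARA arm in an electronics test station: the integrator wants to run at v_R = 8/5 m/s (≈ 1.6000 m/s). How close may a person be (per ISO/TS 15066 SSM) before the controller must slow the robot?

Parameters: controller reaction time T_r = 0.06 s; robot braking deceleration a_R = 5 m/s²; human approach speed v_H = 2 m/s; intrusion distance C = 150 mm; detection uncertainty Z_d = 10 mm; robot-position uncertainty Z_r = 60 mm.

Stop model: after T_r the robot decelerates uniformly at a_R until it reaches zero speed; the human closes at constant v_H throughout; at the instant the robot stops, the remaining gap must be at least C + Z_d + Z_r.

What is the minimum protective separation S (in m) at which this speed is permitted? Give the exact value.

S_min = 333/250 m = 1.3320 m

stop time T_s = (8/5)/5 = 0.3200 s
reaction-phase robot travel = 1.6000·0.0600 = 0.0960 m
robot under decel: 1.6000²/(2·5.0000) = 0.2560 m
human closes 2.0000·0.3800 = 0.7600 m
residual clearance needed = 0.1500+0.0100+0.0600 = 0.2200 m
S_min ≈ 0.0960+0.2560+0.7600+0.2200  ⇒  S_min = 333/250 m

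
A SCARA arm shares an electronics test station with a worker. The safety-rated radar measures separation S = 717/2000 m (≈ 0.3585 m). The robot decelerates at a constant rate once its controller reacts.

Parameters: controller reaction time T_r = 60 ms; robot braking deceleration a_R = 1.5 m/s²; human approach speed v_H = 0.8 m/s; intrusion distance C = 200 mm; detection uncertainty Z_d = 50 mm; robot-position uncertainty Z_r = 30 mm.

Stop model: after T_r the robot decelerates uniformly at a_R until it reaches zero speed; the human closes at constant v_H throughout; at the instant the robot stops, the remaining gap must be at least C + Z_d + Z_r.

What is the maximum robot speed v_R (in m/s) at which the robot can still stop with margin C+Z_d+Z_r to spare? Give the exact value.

v_R_max = 1/20 m/s = 0.0500 m/s

quadratic (1/3)·v² + (89/150)·v + (-61/2000) = 0
  disc = (89/150)² − 4·(1/3)·(-61/2000) = 2209/5625 ; √disc = 47/75
  v_R = (−(89/150) + 47/75) / (2·(1/3)) = 1/20 m/s
check:
braking lasts T_s = (1/20)/(3/2) = 0.0333 s
reaction-phase robot travel = 0.0500·0.0600 = 0.0030 m
robot under decel: 0.0500²/(2·1.5000) = 0.0008 m
person approaches 0.8000·(0.0600+0.0333) = 0.0747 m
margins: 0.2000+0.0500+0.0300 = 0.2800 m
sum ≈ 0.0030+0.0008+0.0747+0.2800 ≈ 0.3585 m = S ✓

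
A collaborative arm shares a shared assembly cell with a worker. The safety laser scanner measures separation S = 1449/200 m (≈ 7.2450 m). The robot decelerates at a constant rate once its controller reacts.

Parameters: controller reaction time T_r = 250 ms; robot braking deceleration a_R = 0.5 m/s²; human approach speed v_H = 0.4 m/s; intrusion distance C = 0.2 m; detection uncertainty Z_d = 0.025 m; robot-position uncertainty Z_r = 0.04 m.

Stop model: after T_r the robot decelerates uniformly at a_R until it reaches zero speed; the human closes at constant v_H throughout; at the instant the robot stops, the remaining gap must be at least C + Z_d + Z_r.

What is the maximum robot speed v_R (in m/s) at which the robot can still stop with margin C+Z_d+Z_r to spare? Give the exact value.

v_R_max = 43/20 m/s = 2.1500 m/s

at the boundary: (1)·v² + (21/20)·v + (-172/25) = 0
  disc = (21/20)² − 4·(1)·(-172/25) = 11449/400 ; √disc = 107/20
  v_R = (−(21/20) + 107/20) / (2·(1)) = 43/20 m/s
check:
T_s = v_R/a_R = (43/20)/(1/2) = 4.3000 s
reaction-phase robot travel = 2.1500·0.2500 = 0.5375 m
robot under decel: 2.1500²/(2·0.5000) = 4.6225 m
person approaches 0.4000·(0.2500+4.3000) = 1.8200 m
C+Z_d+Z_r = 0.2000+0.0250+0.0400 = 0.2650 m
sum ≈ 0.5375+4.6225+1.8200+0.2650 ≈ 7.2450 m = S ✓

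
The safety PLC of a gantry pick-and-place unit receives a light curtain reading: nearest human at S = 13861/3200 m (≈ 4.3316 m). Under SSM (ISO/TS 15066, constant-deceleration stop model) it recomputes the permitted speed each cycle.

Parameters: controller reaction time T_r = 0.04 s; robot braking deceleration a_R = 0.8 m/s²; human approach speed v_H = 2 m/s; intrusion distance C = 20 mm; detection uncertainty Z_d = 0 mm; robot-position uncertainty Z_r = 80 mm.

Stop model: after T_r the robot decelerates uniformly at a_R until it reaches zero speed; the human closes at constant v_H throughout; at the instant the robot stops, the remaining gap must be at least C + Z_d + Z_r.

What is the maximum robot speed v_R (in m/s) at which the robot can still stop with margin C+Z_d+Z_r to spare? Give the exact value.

v_R_max = 5/4 m/s = 1.2500 m/s

at the boundary: (5/8)·v² + (127/50)·v + (-2657/640) = 0
  disc = (127/50)² − 4·(5/8)·(-2657/640) = 2692881/160000 ; √disc = 1641/400
  v_R = (−(127/50) + 1641/400) / (2·(5/8)) = 5/4 m/s
check:
stop time T_s = (5/4)/(4/5) = 1.5625 s
reaction-phase robot travel = 1.2500·0.0400 = 0.0500 m
robot covers 1.2500·1.5625 − ½·0.8000·1.5625² = 0.9766 m while stopping
human closes 2.0000·1.6025 = 3.2050 m
C+Z_d+Z_r = 0.0200+0.0000+0.0800 = 0.1000 m
sum ≈ 0.0500+0.9766+3.2050+0.1000 ≈ 4.3316 m = S ✓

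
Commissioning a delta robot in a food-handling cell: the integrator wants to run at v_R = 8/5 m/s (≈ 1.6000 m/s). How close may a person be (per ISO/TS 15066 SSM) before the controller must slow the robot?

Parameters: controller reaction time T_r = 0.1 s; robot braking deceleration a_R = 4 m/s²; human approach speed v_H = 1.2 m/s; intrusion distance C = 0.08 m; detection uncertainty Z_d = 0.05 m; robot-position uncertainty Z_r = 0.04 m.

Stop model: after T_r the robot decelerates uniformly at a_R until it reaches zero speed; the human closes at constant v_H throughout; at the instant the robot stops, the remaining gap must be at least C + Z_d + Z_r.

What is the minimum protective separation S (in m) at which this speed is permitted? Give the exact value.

T_s = v_R/a_R = (8/5)/4 = 0.4000 s
robot in T_r: 1.6000·0.1000 = 0.1600 m
robot under decel: 1.6000²/(2·4.0000) = 0.3200 m
human over T_r+T_s: 1.2000·(0.1000+0.4000) = 0.6000 m
C+Z_d+Z_r = 0.0800+0.0500+0.0400 = 0.1700 m
S_min ≈ 0.1600+0.3200+0.6000+0.1700  ⇒  S_min = 5/4 m

S_min = 5/4 m = 1.2500 m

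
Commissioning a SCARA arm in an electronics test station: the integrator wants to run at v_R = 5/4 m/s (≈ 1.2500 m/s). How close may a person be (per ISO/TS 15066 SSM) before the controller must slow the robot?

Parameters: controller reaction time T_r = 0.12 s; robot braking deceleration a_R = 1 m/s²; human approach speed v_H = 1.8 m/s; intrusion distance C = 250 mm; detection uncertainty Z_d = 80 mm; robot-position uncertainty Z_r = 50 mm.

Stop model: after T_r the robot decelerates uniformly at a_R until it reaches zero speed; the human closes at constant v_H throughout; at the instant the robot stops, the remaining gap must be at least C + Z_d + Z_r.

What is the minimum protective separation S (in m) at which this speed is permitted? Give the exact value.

T_s = v_R/a_R = (5/4)/1 = 1.2500 s
robot in T_r: 1.2500·0.1200 = 0.1500 m
robot covers 1.2500·1.2500 − ½·1.0000·1.2500² = 0.7812 m while stopping
human closes 1.8000·1.3700 = 2.4660 m
residual clearance needed = 0.2500+0.0800+0.0500 = 0.3800 m
S_min ≈ 0.1500+0.7812+2.4660+0.3800  ⇒  S_min = 15109/4000 m

S_min = 15109/4000 m = 3.7772 m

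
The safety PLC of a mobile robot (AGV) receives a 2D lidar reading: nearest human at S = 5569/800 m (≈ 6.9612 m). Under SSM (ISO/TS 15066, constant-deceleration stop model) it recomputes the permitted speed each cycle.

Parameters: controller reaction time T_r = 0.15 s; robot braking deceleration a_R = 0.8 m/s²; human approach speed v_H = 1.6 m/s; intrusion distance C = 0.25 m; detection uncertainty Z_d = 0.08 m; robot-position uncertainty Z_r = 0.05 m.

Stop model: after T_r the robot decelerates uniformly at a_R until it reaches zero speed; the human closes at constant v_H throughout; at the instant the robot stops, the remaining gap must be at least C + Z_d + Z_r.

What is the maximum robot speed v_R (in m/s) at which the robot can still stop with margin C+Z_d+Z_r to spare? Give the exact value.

quadratic (5/8)·v² + (43/20)·v + (-5073/800) = 0
  disc = (43/20)² − 4·(5/8)·(-5073/800) = 32761/1600 ; √disc = 181/40
  v_R = (−(43/20) + 181/40) / (2·(5/8)) = 19/10 m/s
check:
braking lasts T_s = (19/10)/(4/5) = 2.3750 s
robot in T_r: 1.9000·0.1500 = 0.2850 m
robot covers 1.9000·2.3750 − ½·0.8000·2.3750² = 2.2563 m while stopping
human over T_r+T_s: 1.6000·(0.1500+2.3750) = 4.0400 m
residual clearance needed = 0.2500+0.0800+0.0500 = 0.3800 m
sum ≈ 0.2850+2.2563+4.0400+0.3800 ≈ 6.9612 m = S ✓

v_R_max = 19/10 m/s = 1.9000 m/s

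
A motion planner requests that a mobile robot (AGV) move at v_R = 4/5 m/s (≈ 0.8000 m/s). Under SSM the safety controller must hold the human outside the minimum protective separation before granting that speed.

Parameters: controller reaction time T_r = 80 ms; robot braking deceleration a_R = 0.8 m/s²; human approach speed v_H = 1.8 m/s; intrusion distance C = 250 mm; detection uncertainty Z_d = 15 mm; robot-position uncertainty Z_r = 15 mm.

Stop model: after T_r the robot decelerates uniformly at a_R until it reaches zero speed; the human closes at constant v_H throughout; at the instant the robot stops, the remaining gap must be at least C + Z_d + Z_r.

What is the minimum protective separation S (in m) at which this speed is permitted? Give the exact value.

braking lasts T_s = (4/5)/(4/5) = 1.0000 s
robot in T_r: 0.8000·0.0800 = 0.0640 m
robot covers 0.8000·1.0000 − ½·0.8000·1.0000² = 0.4000 m while stopping
person approaches 1.8000·(0.0800+1.0000) = 1.9440 m
residual clearance needed = 0.2500+0.0150+0.0150 = 0.2800 m
S_min ≈ 0.0640+0.4000+1.9440+0.2800  ⇒  S_min = 336/125 m

S_min = 336/125 m = 2.6880 m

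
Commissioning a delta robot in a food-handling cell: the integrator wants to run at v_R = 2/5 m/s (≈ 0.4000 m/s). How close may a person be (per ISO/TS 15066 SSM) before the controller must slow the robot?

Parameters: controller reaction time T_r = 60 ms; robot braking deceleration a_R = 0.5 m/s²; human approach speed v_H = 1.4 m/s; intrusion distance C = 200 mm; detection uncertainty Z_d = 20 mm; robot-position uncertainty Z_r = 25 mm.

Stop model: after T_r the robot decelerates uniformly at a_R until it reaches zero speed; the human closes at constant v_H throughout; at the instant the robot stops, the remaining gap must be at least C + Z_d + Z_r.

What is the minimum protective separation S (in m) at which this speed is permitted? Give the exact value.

S_min = 1633/1000 m = 1.6330 m

braking lasts T_s = (2/5)/(1/2) = 0.8000 s
reaction-phase robot travel = 0.4000·0.0600 = 0.0240 m
robot covers 0.4000·0.8000 − ½·0.5000·0.8000² = 0.1600 m while stopping
human over T_r+T_s: 1.4000·(0.0600+0.8000) = 1.2040 m
margins: 0.2000+0.0200+0.0250 = 0.2450 m
S_min ≈ 0.0240+0.1600+1.2040+0.2450  ⇒  S_min = 1633/1000 m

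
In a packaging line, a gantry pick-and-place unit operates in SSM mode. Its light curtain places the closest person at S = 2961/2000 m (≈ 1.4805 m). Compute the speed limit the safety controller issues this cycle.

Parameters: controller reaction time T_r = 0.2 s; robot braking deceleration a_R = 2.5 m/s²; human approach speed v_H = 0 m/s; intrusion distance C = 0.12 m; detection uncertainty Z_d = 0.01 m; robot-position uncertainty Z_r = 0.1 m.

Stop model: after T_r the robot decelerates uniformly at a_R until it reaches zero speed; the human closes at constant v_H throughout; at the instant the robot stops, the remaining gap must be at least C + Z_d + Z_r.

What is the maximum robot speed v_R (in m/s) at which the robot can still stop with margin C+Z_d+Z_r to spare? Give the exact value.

quadratic (1/5)·v² + (1/5)·v + (-2501/2000) = 0
  disc = (1/5)² − 4·(1/5)·(-2501/2000) = 2601/2500 ; √disc = 51/50
  v_R = (−(1/5) + 51/50) / (2·(1/5)) = 41/20 m/s
check:
stop time T_s = (41/20)/(5/2) = 0.8200 s
robot in T_r: 2.0500·0.2000 = 0.4100 m
robot covers 2.0500·0.8200 − ½·2.5000·0.8200² = 0.8405 m while stopping
human closes 0.0000·1.0200 = 0.0000 m
margins: 0.1200+0.0100+0.1000 = 0.2300 m
sum ≈ 0.4100+0.8405+0.0000+0.2300 ≈ 1.4805 m = S ✓

v_R_max = 41/20 m/s = 2.0500 m/s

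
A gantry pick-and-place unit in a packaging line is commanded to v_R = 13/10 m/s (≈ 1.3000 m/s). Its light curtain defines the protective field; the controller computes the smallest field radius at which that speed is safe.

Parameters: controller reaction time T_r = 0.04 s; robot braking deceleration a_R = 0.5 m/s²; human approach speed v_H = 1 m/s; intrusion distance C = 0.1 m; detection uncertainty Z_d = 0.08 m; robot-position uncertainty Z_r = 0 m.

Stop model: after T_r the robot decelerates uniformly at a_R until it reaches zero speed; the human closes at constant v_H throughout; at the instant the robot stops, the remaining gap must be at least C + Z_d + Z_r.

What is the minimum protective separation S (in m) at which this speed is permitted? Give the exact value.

T_s = v_R/a_R = (13/10)/(1/2) = 2.6000 s
robot in T_r: 1.3000·0.0400 = 0.0520 m
robot under decel: 1.3000²/(2·0.5000) = 1.6900 m
human over T_r+T_s: 1.0000·(0.0400+2.6000) = 2.6400 m
C+Z_d+Z_r = 0.1000+0.0800+0.0000 = 0.1800 m
S_min ≈ 0.0520+1.6900+2.6400+0.1800  ⇒  S_min = 2281/500 m

S_min = 2281/500 m = 4.5620 m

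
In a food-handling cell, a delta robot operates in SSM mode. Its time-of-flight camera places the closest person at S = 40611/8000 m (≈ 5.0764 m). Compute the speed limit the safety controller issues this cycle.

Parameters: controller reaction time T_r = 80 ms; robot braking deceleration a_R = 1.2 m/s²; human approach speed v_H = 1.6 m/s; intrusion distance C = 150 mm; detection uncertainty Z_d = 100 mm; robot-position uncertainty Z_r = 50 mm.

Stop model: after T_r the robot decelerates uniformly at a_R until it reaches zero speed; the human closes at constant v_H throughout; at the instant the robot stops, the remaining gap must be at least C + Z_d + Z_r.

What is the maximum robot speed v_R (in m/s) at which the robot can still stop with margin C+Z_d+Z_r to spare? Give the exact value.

v_R_max = 41/20 m/s = 2.0500 m/s

quadratic (5/12)·v² + (106/75)·v + (-37187/8000) = 0
  disc = (106/75)² − 4·(5/12)·(-37187/8000) = 3508129/360000 ; √disc = 1873/600
  v_R = (−(106/75) + 1873/600) / (2·(5/12)) = 41/20 m/s
check:
stop time T_s = (41/20)/(6/5) = 1.7083 s
reaction-phase robot travel = 2.0500·0.0800 = 0.1640 m
robot under decel: 2.0500²/(2·1.2000) = 1.7510 m
human over T_r+T_s: 1.6000·(0.0800+1.7083) = 2.8613 m
margins: 0.1500+0.1000+0.0500 = 0.3000 m
sum ≈ 0.1640+1.7510+2.8613+0.3000 ≈ 5.0764 m = S ✓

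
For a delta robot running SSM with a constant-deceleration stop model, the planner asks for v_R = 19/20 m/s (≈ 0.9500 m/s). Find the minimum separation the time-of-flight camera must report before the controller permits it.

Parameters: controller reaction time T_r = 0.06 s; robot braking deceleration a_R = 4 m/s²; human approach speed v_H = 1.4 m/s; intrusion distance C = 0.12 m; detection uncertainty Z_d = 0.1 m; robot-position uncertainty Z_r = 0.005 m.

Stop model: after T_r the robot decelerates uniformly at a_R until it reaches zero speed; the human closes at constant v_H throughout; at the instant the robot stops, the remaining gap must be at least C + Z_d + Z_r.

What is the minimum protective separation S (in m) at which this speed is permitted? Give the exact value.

S_min = 12981/16000 m = 0.8113 m

braking lasts T_s = (19/20)/4 = 0.2375 s
reaction-phase robot travel = 0.9500·0.0600 = 0.0570 m
robot under decel: 0.9500²/(2·4.0000) = 0.1128 m
human closes 1.4000·0.2975 = 0.4165 m
C+Z_d+Z_r = 0.1200+0.1000+0.0050 = 0.2250 m
S_min ≈ 0.0570+0.1128+0.4165+0.2250  ⇒  S_min = 12981/16000 m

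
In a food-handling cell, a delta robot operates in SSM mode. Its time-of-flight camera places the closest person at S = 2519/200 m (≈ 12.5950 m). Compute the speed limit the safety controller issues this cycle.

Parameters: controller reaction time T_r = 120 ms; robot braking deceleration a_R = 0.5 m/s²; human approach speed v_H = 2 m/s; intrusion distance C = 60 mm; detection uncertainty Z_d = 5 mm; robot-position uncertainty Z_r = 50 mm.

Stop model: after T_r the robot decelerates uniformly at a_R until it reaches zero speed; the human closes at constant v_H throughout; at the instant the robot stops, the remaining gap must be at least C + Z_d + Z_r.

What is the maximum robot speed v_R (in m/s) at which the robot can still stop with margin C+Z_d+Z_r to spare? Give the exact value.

collect terms ⇒ (1)·v_R² + (103/25)·v_R + (-306/25) = 0
  disc = (103/25)² − 4·(1)·(-306/25) = 41209/625 ; √disc = 203/25
  v_R = (−(103/25) + 203/25) / (2·(1)) = 2 m/s
check:
T_s = v_R/a_R = 2/(1/2) = 4.0000 s
robot covers v_R·T_r = 2.0000·0.1200 = 0.2400 m before braking
robot covers 2.0000·4.0000 − ½·0.5000·4.0000² = 4.0000 m while stopping
person approaches 2.0000·(0.1200+4.0000) = 8.2400 m
residual clearance needed = 0.0600+0.0050+0.0500 = 0.1150 m
sum ≈ 0.2400+4.0000+8.2400+0.1150 ≈ 12.5950 m = S ✓

v_R_max = 2 m/s = 2.0000 m/s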